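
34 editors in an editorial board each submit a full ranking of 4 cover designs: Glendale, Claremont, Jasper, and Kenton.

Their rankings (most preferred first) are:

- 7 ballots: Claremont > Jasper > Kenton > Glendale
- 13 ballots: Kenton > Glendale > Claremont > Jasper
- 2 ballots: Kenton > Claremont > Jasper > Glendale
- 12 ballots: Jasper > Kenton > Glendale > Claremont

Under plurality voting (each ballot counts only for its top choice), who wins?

First-place vote totals:
  Glendale: 0
  Claremont: 7
  Jasper: 12
  Kenton: 15
Kenton has the most first-place votes.

Kenton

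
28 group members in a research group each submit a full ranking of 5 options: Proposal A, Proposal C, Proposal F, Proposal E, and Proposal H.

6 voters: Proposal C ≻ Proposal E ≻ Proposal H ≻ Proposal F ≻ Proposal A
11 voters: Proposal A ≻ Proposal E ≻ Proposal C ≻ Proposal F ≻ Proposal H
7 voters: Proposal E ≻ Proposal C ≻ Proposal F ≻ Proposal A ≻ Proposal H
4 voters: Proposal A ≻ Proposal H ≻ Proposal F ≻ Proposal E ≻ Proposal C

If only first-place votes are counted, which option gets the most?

First-place vote totals:
  Proposal A: 15
  Proposal C: 6
  Proposal F: 0
  Proposal E: 7
  Proposal H: 0
Proposal A has the most first-place votes.

Proposal A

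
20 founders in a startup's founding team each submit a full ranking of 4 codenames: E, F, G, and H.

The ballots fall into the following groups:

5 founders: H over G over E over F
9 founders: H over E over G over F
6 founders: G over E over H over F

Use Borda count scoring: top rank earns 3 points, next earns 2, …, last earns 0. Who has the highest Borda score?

H

Borda scores:
  E: 5·1 + 9·2 + 6·2 = 35
  F: 5·0 + 9·0 + 6·0 = 0
  G: 5·2 + 9·1 + 6·3 = 37
  H: 5·3 + 9·3 + 6·1 = 48
H has the highest total.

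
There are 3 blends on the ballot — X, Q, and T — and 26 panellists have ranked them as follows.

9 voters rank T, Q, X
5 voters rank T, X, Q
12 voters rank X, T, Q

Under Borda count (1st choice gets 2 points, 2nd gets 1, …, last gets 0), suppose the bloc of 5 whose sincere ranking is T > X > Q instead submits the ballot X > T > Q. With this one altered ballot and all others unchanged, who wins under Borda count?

Borda totals with the altered ballot: X 34, Q 9, T 35.
The winner is unchanged: still T.

T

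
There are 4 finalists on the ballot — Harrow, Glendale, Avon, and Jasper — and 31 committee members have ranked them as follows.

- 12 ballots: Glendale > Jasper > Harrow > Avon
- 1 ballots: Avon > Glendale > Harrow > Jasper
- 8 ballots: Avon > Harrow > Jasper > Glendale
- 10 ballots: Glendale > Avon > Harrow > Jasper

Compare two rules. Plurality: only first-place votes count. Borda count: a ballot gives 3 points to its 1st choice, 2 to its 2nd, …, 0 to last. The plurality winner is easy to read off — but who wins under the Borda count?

Plurality first-place counts: Harrow 0, Glendale 22, Avon 9, Jasper 0 → Glendale.
Borda totals: Harrow 39, Glendale 68, Avon 47, Jasper 32 → Glendale.

Glendale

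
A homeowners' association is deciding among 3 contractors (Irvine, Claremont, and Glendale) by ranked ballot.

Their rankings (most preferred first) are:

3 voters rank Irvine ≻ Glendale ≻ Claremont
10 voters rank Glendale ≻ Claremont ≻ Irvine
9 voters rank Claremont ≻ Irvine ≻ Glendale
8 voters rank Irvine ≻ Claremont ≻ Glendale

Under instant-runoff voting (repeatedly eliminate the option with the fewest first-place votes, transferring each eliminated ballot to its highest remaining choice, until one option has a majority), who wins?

Round 1: Irvine 11, Glendale 10, Claremont 9. Claremont has the fewest and is eliminated.
Round 2: Irvine 20, Glendale 10. Irvine has a majority.

Irvine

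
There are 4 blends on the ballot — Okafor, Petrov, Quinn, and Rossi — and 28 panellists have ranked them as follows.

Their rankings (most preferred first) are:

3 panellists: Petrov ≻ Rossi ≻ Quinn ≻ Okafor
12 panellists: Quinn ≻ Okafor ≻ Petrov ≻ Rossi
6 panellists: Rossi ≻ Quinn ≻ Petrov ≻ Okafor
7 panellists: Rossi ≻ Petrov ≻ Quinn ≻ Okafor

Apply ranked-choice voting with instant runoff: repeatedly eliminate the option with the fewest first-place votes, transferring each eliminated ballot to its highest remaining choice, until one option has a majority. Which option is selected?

Rossi

Round 1: Rossi 13, Quinn 12, Petrov 3, Okafor 0. Okafor has the fewest and is eliminated.
Round 2: Rossi 13, Quinn 12, Petrov 3. Petrov has the fewest and is eliminated.
Round 3: Rossi 16, Quinn 12. Rossi has a majority.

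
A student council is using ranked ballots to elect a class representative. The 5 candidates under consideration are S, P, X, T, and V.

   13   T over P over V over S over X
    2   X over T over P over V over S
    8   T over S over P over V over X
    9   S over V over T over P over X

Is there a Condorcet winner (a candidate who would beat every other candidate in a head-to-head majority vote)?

Yes

Head-to-head results (32 voters total):
S vs P: S wins 17–15.
S vs X: S wins 30–2.
S vs T: T wins 23–9.
S vs V: S wins 17–15.
P vs X: P wins 30–2.
P vs T: T wins 32–0.
P vs V: P wins 23–9.
X vs T: T wins 30–2.
X vs V: V wins 30–2.
T vs V: T wins 23–9.
T beats each rival — S (23–9), P (32–0), X (30–2), V (23–9) — so T is the Condorcet winner.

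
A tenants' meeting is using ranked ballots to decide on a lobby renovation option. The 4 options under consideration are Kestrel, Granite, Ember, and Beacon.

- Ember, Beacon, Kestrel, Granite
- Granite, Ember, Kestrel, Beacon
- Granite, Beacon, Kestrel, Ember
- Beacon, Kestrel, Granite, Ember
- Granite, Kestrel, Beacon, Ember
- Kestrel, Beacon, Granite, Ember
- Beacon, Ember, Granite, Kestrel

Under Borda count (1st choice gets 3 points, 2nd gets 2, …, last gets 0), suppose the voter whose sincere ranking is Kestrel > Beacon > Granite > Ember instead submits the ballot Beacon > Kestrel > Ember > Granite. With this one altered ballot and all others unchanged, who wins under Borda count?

Beacon

Borda totals with the altered ballot: Kestrel 9, Granite 11, Ember 8, Beacon 14.
The winner is unchanged: still Beacon.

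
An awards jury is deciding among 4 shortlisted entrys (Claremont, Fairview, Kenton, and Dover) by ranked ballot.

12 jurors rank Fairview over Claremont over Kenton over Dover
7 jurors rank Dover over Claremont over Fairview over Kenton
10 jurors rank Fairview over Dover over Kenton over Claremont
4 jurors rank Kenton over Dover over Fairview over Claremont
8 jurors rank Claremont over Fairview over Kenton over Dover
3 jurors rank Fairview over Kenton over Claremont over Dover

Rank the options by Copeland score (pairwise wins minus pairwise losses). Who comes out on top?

Fairview

Pairwise results:
  Claremont vs Fairview: Fairview wins 29–15.
  Claremont vs Kenton: Claremont wins 27–17.
  Claremont vs Dover: Claremont wins 23–21.
  Fairview vs Kenton: Fairview wins 40–4.
  Fairview vs Dover: Fairview wins 33–11.
  Kenton vs Dover: Kenton wins 27–17.
Copeland scores (wins − losses):
  Claremont: 2 − 1 = 1
  Fairview: 3 − 0 = 3
  Kenton: 1 − 2 = -1
  Dover: 0 − 3 = -3
Fairview has the best Copeland score.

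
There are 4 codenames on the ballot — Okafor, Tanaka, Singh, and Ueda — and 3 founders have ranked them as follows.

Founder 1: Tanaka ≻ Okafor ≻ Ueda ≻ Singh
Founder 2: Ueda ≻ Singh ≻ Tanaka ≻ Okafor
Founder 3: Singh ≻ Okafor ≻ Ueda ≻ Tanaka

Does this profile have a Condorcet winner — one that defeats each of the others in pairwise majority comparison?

Head-to-head results (3 voters total):
Okafor vs Tanaka: Tanaka wins 2–1.
Okafor vs Singh: Singh wins 2–1.
Okafor vs Ueda: Okafor wins 2–1.
Tanaka vs Singh: Singh wins 2–1.
Tanaka vs Ueda: Ueda wins 2–1.
Singh vs Ueda: Ueda wins 2–1.
No candidate beats all others: Okafor beats Ueda beats Tanaka beats Okafor, a majority cycle.

No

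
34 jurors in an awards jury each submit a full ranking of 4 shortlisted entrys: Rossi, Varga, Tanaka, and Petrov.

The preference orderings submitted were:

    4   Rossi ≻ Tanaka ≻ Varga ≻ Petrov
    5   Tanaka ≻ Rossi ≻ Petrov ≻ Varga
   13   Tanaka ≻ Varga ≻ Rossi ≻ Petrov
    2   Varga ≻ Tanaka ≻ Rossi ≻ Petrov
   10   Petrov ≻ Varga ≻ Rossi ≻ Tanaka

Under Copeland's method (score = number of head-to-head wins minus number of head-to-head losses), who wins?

Pairwise results:
  Rossi vs Varga: Varga wins 25–9.
  Rossi vs Tanaka: Tanaka wins 20–14.
  Rossi vs Petrov: Rossi wins 24–10.
  Varga vs Tanaka: Tanaka wins 22–12.
  Varga vs Petrov: Varga wins 19–15.
  Tanaka vs Petrov: Tanaka wins 24–10.
Copeland scores (wins − losses):
  Rossi: 1 − 2 = -1
  Varga: 2 − 1 = 1
  Tanaka: 3 − 0 = 3
  Petrov: 0 − 3 = -3
Tanaka has the best Copeland score.

Tanaka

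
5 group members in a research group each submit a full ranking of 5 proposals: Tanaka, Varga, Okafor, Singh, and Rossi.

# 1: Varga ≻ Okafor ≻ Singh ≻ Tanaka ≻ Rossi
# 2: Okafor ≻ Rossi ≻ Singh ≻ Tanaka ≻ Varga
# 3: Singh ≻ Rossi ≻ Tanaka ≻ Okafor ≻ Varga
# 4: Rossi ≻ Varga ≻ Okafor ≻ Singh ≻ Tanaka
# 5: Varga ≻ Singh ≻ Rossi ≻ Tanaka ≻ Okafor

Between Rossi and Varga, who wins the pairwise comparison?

Ballots ranking Rossi above Varga: 3.
Ballots ranking Varga above Rossi: 2.
Rossi wins the head-to-head, 3–2.

Rossi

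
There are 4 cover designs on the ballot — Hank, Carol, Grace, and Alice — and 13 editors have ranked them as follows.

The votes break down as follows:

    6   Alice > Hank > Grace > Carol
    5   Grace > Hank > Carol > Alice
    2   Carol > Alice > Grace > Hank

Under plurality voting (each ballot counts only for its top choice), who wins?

Alice

First-place vote totals:
  Hank: 0
  Carol: 2
  Grace: 5
  Alice: 6
Alice has the most first-place votes.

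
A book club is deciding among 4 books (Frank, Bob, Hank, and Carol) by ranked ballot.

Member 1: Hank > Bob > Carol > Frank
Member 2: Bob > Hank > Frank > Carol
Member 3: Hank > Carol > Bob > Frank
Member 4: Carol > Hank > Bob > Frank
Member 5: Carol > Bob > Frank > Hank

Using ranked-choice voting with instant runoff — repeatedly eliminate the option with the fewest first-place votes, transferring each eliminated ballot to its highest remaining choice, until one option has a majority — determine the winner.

Round 1: Hank 2, Carol 2, Bob 1, Frank 0. Frank has the fewest and is eliminated.
Round 2: Hank 2, Carol 2, Bob 1. Bob has the fewest and is eliminated.
Round 3: Hank 3, Carol 2. Hank has a majority.

Hank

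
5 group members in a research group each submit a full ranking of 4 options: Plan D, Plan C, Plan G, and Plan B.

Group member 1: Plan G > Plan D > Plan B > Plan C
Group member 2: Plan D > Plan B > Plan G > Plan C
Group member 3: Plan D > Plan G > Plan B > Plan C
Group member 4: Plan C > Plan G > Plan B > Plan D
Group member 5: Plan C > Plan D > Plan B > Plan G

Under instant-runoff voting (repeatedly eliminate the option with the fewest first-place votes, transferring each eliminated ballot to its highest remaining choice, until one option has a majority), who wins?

Round 1: Plan D 2, Plan C 2, Plan G 1, Plan B 0. Plan B has the fewest and is eliminated.
Round 2: Plan D 2, Plan C 2, Plan G 1. Plan G has the fewest and is eliminated.
Round 3: Plan D 3, Plan C 2. Plan D has a majority.

Plan D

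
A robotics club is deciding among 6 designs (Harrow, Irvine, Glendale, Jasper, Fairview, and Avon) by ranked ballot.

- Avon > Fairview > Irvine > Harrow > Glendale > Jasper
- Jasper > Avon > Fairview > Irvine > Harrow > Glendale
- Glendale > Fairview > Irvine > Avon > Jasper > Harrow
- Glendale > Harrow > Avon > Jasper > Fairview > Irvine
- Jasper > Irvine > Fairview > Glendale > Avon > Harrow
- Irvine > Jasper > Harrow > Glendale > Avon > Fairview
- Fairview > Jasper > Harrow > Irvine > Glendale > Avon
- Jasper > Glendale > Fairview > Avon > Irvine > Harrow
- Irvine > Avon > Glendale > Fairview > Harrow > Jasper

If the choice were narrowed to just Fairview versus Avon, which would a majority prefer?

Avon

Ballots ranking Fairview above Avon: 4.
Ballots ranking Avon above Fairview: 5.
Avon wins the head-to-head, 5–4.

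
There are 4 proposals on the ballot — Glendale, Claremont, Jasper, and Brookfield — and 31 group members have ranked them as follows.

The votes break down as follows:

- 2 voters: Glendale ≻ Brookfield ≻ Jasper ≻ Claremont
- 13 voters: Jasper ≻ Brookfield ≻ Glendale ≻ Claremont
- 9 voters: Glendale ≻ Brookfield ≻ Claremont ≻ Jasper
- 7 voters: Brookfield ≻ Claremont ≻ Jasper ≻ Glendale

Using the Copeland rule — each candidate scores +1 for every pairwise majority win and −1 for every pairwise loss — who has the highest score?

Brookfield

Pairwise results:
  Glendale vs Claremont: Glendale wins 24–7.
  Glendale vs Jasper: Jasper wins 20–11.
  Glendale vs Brookfield: Brookfield wins 20–11.
  Claremont vs Jasper: Claremont wins 16–15.
  Claremont vs Brookfield: Brookfield wins 31–0.
  Jasper vs Brookfield: Brookfield wins 18–13.
Copeland scores (wins − losses):
  Glendale: 1 − 2 = -1
  Claremont: 1 − 2 = -1
  Jasper: 1 − 2 = -1
  Brookfield: 3 − 0 = 3
Brookfield has the best Copeland score.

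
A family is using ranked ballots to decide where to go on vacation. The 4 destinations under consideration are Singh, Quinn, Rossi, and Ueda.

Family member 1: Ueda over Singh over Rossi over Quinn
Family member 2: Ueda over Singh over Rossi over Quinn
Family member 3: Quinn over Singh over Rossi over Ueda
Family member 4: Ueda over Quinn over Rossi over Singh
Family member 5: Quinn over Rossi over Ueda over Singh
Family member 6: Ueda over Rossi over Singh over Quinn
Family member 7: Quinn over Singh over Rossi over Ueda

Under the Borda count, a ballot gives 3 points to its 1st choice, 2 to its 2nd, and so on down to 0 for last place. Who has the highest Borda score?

Ueda

Borda scores:
  Singh: 2 + 2 + 2 + 0 + 0 + 1 + 2 = 9
  Quinn: 0 + 0 + 3 + 2 + 3 + 0 + 3 = 11
  Rossi: 1 + 1 + 1 + 1 + 2 + 2 + 1 = 9
  Ueda: 3 + 3 + 0 + 3 + 1 + 3 + 0 = 13
Ueda has the highest total.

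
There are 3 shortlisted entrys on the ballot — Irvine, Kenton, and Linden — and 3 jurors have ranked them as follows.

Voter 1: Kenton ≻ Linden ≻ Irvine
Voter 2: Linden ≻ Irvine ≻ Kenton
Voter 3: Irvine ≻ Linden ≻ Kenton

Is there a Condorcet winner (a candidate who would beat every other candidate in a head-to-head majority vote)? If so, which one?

Head-to-head results (3 voters total):
Irvine vs Kenton: Irvine wins 2–1.
Irvine vs Linden: Linden wins 2–1.
Kenton vs Linden: Linden wins 2–1.
Linden beats each rival — Irvine (2–1), Kenton (2–1) — so Linden is the Condorcet winner.

Linden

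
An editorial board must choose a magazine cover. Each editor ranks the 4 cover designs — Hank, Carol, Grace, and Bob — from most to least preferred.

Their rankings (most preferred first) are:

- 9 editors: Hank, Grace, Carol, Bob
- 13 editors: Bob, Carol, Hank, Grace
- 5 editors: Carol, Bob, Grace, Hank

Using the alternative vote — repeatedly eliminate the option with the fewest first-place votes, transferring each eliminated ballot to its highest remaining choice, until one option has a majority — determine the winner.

Bob

Round 1: Bob 13, Hank 9, Carol 5, Grace 0. Grace has the fewest and is eliminated.
Round 2: Bob 13, Hank 9, Carol 5. Carol has the fewest and is eliminated.
Round 3: Bob 18, Hank 9. Bob has a majority.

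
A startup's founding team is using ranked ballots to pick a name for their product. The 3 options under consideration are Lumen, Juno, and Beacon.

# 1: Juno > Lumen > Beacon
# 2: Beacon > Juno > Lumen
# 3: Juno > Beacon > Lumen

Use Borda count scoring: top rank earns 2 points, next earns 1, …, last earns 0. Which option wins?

Borda scores:
  Lumen: 1 + 0 + 0 = 1
  Juno: 2 + 1 + 2 = 5
  Beacon: 0 + 2 + 1 = 3
Juno has the highest total.

Juno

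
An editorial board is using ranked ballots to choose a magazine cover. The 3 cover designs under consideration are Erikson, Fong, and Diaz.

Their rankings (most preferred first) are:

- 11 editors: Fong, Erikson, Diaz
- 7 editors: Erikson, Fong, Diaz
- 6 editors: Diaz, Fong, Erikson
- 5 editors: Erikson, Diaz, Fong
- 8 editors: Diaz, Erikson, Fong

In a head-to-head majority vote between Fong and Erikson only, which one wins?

Erikson

Ballots ranking Fong above Erikson: 11+6 = 17.
Ballots ranking Erikson above Fong: 7+5+8 = 20.
Erikson wins the head-to-head, 20–17.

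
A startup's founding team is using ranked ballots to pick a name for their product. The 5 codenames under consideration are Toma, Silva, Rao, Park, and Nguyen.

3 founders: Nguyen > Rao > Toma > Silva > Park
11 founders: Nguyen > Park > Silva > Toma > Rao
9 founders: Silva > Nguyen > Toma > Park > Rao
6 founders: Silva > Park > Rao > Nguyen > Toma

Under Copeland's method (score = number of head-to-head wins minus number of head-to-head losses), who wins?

Pairwise results:
  Toma vs Silva: Silva wins 26–3.
  Toma vs Rao: Toma wins 20–9.
  Toma vs Park: Park wins 17–12.
  Toma vs Nguyen: Nguyen wins 29–0.
  Silva vs Rao: Silva wins 26–3.
  Silva vs Park: Silva wins 18–11.
  Silva vs Nguyen: Silva wins 15–14.
  Rao vs Park: Park wins 26–3.
  Rao vs Nguyen: Nguyen wins 23–6.
  Park vs Nguyen: Nguyen wins 23–6.
Copeland scores (wins − losses):
  Toma: 1 − 3 = -2
  Silva: 4 − 0 = 4
  Rao: 0 − 4 = -4
  Park: 2 − 2 = 0
  Nguyen: 3 − 1 = 2
Silva has the best Copeland score.

Silva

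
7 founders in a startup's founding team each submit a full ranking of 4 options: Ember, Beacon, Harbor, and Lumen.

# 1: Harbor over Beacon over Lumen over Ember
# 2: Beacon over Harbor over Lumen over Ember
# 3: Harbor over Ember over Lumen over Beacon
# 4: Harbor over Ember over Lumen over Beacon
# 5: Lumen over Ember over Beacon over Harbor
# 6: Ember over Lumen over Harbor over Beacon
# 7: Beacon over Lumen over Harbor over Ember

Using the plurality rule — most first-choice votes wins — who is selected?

First-place vote totals:
  Ember: 1
  Beacon: 2
  Harbor: 3
  Lumen: 1
Harbor has the most first-place votes.

Harbor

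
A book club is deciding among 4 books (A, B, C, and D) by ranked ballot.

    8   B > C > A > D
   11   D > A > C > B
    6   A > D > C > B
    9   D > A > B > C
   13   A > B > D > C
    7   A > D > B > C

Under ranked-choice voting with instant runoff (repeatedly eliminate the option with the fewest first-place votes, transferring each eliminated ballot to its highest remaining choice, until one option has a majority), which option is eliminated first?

C

Round 1: A 26, D 20, B 8, C 0. C has the fewest and is eliminated.
Round 2: A 26, D 20, B 8. B has the fewest and is eliminated.
Round 3: A 34, D 20. A has a majority.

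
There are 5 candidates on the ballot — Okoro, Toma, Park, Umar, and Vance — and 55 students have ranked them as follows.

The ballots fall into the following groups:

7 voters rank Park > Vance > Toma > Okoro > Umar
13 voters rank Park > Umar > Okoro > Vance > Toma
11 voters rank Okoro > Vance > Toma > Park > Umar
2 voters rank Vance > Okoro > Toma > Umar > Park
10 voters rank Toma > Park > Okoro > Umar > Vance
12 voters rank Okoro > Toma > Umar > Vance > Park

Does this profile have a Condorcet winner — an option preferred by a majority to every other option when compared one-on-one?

No

Head-to-head results (55 voters total):
Okoro vs Toma: Okoro wins 38–17.
Okoro vs Park: Park wins 30–25.
Okoro vs Umar: Okoro wins 42–13.
Okoro vs Vance: Okoro wins 46–9.
Toma vs Park: Toma wins 35–20.
Toma vs Umar: Toma wins 42–13.
Toma vs Vance: Vance wins 33–22.
Park vs Umar: Park wins 41–14.
Park vs Vance: Park wins 30–25.
Umar vs Vance: Umar wins 35–20.
No candidate beats all others: Okoro beats Toma beats Park beats Okoro, a majority cycle.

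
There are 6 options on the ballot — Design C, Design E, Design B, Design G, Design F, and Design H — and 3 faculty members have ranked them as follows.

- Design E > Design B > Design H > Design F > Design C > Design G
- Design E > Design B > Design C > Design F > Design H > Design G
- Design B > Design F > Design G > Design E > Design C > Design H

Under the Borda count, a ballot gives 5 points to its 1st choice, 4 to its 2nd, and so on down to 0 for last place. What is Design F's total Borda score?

8

Borda scores:
  Design C: 1 + 3 + 1 = 5
  Design E: 5 + 5 + 2 = 12
  Design B: 4 + 4 + 5 = 13
  Design G: 0 + 0 + 3 = 3
  Design F: 2 + 2 + 4 = 8
  Design H: 3 + 1 + 0 = 4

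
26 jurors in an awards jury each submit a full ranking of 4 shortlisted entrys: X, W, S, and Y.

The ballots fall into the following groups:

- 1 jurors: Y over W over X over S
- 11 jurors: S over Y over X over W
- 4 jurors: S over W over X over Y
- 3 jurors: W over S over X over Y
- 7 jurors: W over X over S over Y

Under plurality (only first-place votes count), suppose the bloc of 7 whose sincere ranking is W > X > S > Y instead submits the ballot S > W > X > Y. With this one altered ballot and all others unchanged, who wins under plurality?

First-place totals with the altered ballot: X 0, W 3, S 22, Y 1.
The winner is unchanged: still S.

S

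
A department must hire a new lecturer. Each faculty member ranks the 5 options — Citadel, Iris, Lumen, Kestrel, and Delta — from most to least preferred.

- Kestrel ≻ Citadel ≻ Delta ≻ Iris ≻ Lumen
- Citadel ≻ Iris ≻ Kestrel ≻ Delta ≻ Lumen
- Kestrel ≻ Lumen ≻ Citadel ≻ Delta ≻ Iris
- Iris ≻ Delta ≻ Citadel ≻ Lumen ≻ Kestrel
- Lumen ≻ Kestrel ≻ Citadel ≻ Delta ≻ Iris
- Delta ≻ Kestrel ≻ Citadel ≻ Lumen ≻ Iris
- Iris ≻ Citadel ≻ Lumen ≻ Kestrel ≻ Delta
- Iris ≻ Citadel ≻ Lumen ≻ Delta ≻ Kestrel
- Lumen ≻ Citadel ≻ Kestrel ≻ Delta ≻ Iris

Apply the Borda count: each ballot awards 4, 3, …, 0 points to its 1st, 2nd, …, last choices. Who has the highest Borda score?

Citadel

Borda scores:
  Citadel: 3 + 4 + 2 + 2 + 2 + 2 + 3 + 3 + 3 = 24
  Iris: 1 + 3 + 0 + 4 + 0 + 0 + 4 + 4 + 0 = 16
  Lumen: 0 + 0 + 3 + 1 + 4 + 1 + 2 + 2 + 4 = 17
  Kestrel: 4 + 2 + 4 + 0 + 3 + 3 + 1 + 0 + 2 = 19
  Delta: 2 + 1 + 1 + 3 + 1 + 4 + 0 + 1 + 1 = 14
Citadel has the highest total.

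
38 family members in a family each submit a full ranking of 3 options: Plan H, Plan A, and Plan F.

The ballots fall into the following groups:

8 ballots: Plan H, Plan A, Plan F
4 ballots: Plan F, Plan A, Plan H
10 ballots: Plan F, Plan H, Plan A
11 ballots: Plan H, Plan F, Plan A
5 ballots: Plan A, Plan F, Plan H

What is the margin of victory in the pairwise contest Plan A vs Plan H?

Ballots ranking Plan A above Plan H: 4+5 = 9.
Ballots ranking Plan H above Plan A: 8+10+11 = 29.
Plan H wins 29–9, a margin of 20.

20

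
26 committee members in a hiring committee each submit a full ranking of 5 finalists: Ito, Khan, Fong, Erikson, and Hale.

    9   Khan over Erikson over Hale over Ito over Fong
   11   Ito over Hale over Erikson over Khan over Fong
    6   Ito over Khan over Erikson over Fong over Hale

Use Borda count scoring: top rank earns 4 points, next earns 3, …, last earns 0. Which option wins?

Ito

Borda scores:
  Ito: 9·1 + 11·4 + 6·4 = 77
  Khan: 9·4 + 11·1 + 6·3 = 65
  Fong: 9·0 + 11·0 + 6·1 = 6
  Erikson: 9·3 + 11·2 + 6·2 = 61
  Hale: 9·2 + 11·3 + 6·0 = 51
Ito has the highest total.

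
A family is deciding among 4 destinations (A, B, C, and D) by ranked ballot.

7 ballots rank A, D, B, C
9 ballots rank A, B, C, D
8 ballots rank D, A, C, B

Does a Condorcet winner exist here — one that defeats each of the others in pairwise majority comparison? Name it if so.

A

Head-to-head results (24 voters total):
A vs B: A wins 24–0.
A vs C: A wins 24–0.
A vs D: A wins 16–8.
B vs C: B wins 16–8.
B vs D: D wins 15–9.
C vs D: D wins 15–9.
A beats each rival — B (24–0), C (24–0), D (16–8) — so A is the Condorcet winner.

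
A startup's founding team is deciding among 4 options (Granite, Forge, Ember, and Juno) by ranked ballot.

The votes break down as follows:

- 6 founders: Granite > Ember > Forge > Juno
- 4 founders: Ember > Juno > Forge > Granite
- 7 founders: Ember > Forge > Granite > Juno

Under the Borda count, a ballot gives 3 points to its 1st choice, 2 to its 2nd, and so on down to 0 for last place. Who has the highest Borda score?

Borda scores:
  Granite: 6·3 + 4·0 + 7·1 = 25
  Forge: 6·1 + 4·1 + 7·2 = 24
  Ember: 6·2 + 4·3 + 7·3 = 45
  Juno: 6·0 + 4·2 + 7·0 = 8
Ember has the highest total.

Ember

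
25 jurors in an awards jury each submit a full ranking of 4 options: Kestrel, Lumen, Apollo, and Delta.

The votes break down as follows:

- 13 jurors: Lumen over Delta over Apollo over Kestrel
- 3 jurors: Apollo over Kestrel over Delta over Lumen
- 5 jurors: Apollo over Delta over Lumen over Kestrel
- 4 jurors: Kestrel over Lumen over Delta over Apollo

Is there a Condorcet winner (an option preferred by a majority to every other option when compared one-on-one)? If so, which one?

Lumen

Head-to-head results (25 voters total):
Kestrel vs Lumen: Lumen wins 18–7.
Kestrel vs Apollo: Apollo wins 21–4.
Kestrel vs Delta: Delta wins 18–7.
Lumen vs Apollo: Lumen wins 17–8.
Lumen vs Delta: Lumen wins 17–8.
Apollo vs Delta: Delta wins 17–8.
Lumen beats each rival — Kestrel (18–7), Apollo (17–8), Delta (17–8) — so Lumen is the Condorcet winner.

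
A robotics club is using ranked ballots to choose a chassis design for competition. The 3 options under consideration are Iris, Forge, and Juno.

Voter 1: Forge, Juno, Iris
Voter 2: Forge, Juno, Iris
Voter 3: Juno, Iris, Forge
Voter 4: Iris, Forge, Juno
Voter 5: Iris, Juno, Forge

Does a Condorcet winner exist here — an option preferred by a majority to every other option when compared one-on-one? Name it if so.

Head-to-head results (5 voters total):
Iris vs Forge: Iris wins 3–2.
Iris vs Juno: Juno wins 3–2.
Forge vs Juno: Forge wins 3–2.
No candidate beats all others: Iris beats Forge beats Juno beats Iris, a majority cycle.

There is no Condorcet winner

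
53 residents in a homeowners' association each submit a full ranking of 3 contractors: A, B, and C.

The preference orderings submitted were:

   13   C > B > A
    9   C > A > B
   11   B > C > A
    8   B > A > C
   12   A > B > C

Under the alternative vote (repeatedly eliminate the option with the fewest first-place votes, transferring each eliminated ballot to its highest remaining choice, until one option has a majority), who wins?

Round 1: C 22, B 19, A 12. A has the fewest and is eliminated.
Round 2: B 31, C 22. B has a majority.

B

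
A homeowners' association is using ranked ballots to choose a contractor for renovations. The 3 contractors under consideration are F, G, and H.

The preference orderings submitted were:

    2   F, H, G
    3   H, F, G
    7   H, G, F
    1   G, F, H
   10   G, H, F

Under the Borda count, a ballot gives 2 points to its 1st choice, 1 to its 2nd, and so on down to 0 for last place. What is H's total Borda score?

32

Borda scores:
  F: 2·2 + 3·1 + 7·0 + 1 + 10·0 = 8
  G: 2·0 + 3·0 + 7·1 + 2 + 10·2 = 29
  H: 2·1 + 3·2 + 7·2 + 0 + 10·1 = 32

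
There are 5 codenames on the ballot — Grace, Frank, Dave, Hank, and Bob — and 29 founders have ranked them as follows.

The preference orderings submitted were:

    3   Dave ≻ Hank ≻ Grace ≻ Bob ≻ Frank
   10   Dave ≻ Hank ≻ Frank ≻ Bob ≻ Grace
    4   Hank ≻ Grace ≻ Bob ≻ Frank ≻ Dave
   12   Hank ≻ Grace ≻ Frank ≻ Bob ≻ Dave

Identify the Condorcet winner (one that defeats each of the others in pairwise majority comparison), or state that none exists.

Hank

Head-to-head results (29 voters total):
Grace vs Frank: Grace wins 19–10.
Grace vs Dave: Grace wins 16–13.
Grace vs Hank: Hank wins 29–0.
Grace vs Bob: Grace wins 19–10.
Frank vs Dave: Frank wins 16–13.
Frank vs Hank: Hank wins 29–0.
Frank vs Bob: Frank wins 22–7.
Dave vs Hank: Hank wins 16–13.
Dave vs Bob: Bob wins 16–13.
Hank vs Bob: Hank wins 29–0.
Hank beats each rival — Grace (29–0), Frank (29–0), Dave (16–13), Bob (29–0) — so Hank is the Condorcet winner.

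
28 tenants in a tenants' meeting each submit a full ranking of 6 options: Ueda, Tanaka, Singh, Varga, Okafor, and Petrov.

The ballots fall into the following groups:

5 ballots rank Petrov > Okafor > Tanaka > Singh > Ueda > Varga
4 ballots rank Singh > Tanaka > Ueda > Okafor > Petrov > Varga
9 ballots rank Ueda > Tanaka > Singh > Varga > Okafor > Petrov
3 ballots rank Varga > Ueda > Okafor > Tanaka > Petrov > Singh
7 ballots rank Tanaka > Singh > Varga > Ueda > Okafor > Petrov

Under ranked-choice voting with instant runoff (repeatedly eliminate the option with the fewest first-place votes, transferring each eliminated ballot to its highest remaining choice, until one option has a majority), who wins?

Round 1: Ueda 9, Tanaka 7, Petrov 5, Singh 4, Varga 3, Okafor 0. Okafor has the fewest and is eliminated.
Round 2: Ueda 9, Tanaka 7, Petrov 5, Singh 4, Varga 3. Varga has the fewest and is eliminated.
Round 3: Ueda 12, Tanaka 7, Petrov 5, Singh 4. Singh has the fewest and is eliminated.
Round 4: Ueda 12, Tanaka 11, Petrov 5. Petrov has the fewest and is eliminated.
Round 5: Tanaka 16, Ueda 12. Tanaka has a majority.

Tanaka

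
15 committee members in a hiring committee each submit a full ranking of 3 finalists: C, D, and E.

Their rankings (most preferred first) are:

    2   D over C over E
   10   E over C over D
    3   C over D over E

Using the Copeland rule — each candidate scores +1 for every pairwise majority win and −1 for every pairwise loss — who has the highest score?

E

Pairwise results:
  C vs D: C wins 13–2.
  C vs E: E wins 10–5.
  D vs E: E wins 10–5.
Copeland scores (wins − losses):
  C: 1 − 1 = 0
  D: 0 − 2 = -2
  E: 2 − 0 = 2
E has the best Copeland score.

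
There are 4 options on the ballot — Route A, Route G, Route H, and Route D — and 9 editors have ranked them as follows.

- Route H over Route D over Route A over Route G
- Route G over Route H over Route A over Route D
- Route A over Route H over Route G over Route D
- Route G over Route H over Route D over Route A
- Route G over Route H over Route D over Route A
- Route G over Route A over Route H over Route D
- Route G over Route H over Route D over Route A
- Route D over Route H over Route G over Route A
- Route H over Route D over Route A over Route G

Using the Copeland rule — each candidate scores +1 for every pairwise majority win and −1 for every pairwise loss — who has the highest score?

Pairwise results:
  Route A vs Route G: Route G wins 6–3.
  Route A vs Route H: Route H wins 7–2.
  Route A vs Route D: Route D wins 6–3.
  Route G vs Route H: Route G wins 5–4.
  Route G vs Route D: Route G wins 6–3.
  Route H vs Route D: Route H wins 8–1.
Copeland scores (wins − losses):
  Route A: 0 − 3 = -3
  Route G: 3 − 0 = 3
  Route H: 2 − 1 = 1
  Route D: 1 − 2 = -1
Route G has the best Copeland score.

Route G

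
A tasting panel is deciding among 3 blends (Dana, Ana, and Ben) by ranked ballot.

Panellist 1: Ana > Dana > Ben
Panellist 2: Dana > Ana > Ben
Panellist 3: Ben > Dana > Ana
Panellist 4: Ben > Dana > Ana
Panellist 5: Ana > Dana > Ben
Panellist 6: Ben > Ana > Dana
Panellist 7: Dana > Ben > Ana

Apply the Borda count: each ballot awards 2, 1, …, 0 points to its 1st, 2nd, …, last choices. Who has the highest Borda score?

Borda scores:
  Dana: 1 + 2 + 1 + 1 + 1 + 0 + 2 = 8
  Ana: 2 + 1 + 0 + 0 + 2 + 1 + 0 = 6
  Ben: 0 + 0 + 2 + 2 + 0 + 2 + 1 = 7
Dana has the highest total.

Dana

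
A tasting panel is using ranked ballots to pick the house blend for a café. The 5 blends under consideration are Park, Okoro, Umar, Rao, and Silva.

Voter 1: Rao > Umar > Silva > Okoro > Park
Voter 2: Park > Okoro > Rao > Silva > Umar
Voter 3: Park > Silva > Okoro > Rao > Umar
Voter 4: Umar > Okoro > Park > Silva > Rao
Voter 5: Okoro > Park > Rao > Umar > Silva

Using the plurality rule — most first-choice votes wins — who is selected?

Park

First-place vote totals:
  Park: 2
  Okoro: 1
  Umar: 1
  Rao: 1
  Silva: 0
Park has the most first-place votes.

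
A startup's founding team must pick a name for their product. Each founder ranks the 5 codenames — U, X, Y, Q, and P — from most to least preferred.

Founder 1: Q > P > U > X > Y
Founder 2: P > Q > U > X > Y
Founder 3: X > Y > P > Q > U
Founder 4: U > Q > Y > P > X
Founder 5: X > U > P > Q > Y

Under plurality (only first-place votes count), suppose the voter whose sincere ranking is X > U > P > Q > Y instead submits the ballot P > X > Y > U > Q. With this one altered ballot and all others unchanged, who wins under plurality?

First-place totals with the altered ballot: U 1, X 1, Y 0, Q 1, P 2.
The switch changes the winner from X to P.

P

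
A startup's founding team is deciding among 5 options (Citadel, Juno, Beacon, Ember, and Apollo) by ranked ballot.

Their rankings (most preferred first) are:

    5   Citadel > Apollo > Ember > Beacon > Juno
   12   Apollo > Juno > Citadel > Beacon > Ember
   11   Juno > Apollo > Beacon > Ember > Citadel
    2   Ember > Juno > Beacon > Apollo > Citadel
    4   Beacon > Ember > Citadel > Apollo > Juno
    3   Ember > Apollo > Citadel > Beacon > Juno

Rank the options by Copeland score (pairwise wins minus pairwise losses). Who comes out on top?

Apollo

Pairwise results:
  Citadel vs Juno: Juno wins 25–12.
  Citadel vs Beacon: Citadel wins 20–17.
  Citadel vs Ember: Ember wins 20–17.
  Citadel vs Apollo: Apollo wins 28–9.
  Juno vs Beacon: Juno wins 25–12.
  Juno vs Ember: Juno wins 23–14.
  Juno vs Apollo: Apollo wins 24–13.
  Beacon vs Ember: Beacon wins 27–10.
  Beacon vs Apollo: Apollo wins 31–6.
  Ember vs Apollo: Apollo wins 28–9.
Copeland scores (wins − losses):
  Citadel: 1 − 3 = -2
  Juno: 3 − 1 = 2
  Beacon: 1 − 3 = -2
  Ember: 1 − 3 = -2
  Apollo: 4 − 0 = 4
Apollo has the best Copeland score.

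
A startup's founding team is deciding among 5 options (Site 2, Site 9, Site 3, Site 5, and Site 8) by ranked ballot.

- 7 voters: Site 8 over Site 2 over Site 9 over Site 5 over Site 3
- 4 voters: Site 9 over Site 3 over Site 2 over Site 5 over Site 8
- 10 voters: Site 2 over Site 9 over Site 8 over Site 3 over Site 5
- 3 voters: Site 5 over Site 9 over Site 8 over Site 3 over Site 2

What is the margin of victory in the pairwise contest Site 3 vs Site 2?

10

Ballots ranking Site 3 above Site 2: 4+3 = 7.
Ballots ranking Site 2 above Site 3: 7+10 = 17.
Site 2 wins 17–7, a margin of 10.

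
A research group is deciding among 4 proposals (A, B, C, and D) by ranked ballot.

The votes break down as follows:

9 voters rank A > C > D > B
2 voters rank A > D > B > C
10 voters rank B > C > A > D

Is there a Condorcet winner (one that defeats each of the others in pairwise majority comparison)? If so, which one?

A

Head-to-head results (21 voters total):
A vs B: A wins 11–10.
A vs C: A wins 11–10.
A vs D: A wins 21–0.
B vs C: B wins 12–9.
B vs D: D wins 11–10.
C vs D: C wins 19–2.
A beats each rival — B (11–10), C (11–10), D (21–0) — so A is the Condorcet winner.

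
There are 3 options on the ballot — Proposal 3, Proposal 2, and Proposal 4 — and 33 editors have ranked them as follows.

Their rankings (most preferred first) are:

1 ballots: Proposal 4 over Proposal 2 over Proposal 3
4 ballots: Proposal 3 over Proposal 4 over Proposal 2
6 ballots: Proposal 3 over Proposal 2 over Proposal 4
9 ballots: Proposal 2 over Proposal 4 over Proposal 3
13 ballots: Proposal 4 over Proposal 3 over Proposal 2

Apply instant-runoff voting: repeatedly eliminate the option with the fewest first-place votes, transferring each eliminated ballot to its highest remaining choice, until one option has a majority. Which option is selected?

Round 1: Proposal 4 14, Proposal 3 10, Proposal 2 9. Proposal 2 has the fewest and is eliminated.
Round 2: Proposal 4 23, Proposal 3 10. Proposal 4 has a majority.

Proposal 4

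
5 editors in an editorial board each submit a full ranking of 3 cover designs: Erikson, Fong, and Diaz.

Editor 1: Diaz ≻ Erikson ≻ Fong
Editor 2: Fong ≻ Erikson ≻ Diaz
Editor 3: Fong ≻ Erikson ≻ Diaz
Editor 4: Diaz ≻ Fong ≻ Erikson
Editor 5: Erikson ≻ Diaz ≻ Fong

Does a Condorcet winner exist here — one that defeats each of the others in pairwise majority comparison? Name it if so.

No Condorcet winner

Head-to-head results (5 voters total):
Erikson vs Fong: Fong wins 3–2.
Erikson vs Diaz: Erikson wins 3–2.
Fong vs Diaz: Diaz wins 3–2.
No candidate beats all others: Erikson beats Diaz beats Fong beats Erikson, a majority cycle.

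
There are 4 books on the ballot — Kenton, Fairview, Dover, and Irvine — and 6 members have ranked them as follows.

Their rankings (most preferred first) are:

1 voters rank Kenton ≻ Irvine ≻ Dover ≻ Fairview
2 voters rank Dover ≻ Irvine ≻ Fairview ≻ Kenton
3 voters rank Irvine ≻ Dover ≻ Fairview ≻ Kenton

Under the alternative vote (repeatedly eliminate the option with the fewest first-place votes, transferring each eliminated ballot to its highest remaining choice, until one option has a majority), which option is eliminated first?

Round 1: Irvine 3, Dover 2, Kenton 1, Fairview 0. Fairview has the fewest and is eliminated.
Round 2: Irvine 3, Dover 2, Kenton 1. Kenton has the fewest and is eliminated.
Round 3: Irvine 4, Dover 2. Irvine has a majority.

Fairview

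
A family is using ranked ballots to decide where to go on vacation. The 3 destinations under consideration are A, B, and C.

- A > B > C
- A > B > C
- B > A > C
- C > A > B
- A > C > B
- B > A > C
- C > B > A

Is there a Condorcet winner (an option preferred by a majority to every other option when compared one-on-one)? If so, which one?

Head-to-head results (7 voters total):
A vs B: A wins 4–3.
A vs C: A wins 5–2.
B vs C: B wins 4–3.
A beats each rival — B (4–3), C (5–2) — so A is the Condorcet winner.

A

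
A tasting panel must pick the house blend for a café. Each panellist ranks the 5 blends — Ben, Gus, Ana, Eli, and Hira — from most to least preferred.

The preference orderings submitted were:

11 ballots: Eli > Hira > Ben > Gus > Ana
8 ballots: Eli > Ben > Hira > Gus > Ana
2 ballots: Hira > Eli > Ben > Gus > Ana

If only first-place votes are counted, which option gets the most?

First-place vote totals:
  Ben: 0
  Gus: 0
  Ana: 0
  Eli: 19
  Hira: 2
Eli has the most first-place votes.

Eli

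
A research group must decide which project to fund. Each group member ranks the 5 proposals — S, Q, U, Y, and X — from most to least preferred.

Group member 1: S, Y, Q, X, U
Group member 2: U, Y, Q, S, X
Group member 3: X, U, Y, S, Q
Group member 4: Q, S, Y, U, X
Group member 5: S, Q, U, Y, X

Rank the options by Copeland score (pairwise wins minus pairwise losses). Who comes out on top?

Pairwise results:
  S vs Q: S wins 3–2.
  S vs U: S wins 3–2.
  S vs Y: S wins 3–2.
  S vs X: S wins 4–1.
  Q vs U: Q wins 3–2.
  Q vs Y: Y wins 3–2.
  Q vs X: Q wins 4–1.
  U vs Y: U wins 3–2.
  U vs X: U wins 3–2.
  Y vs X: Y wins 4–1.
Copeland scores (wins − losses):
  S: 4 − 0 = 4
  Q: 2 − 2 = 0
  U: 2 − 2 = 0
  Y: 2 − 2 = 0
  X: 0 − 4 = -4
S has the best Copeland score.

S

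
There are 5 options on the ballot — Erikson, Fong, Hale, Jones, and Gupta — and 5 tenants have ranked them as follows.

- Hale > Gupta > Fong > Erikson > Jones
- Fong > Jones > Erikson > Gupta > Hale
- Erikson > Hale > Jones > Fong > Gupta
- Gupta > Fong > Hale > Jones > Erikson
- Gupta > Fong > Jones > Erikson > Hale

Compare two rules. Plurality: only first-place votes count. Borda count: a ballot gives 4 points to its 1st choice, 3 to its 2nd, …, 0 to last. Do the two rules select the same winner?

Plurality first-place counts: Erikson 1, Fong 1, Hale 1, Jones 0, Gupta 2 → Gupta.
Borda totals: Erikson 8, Fong 13, Hale 9, Jones 8, Gupta 12 → Fong.
The two rules disagree: plurality picks Gupta, Borda picks Fong.

No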